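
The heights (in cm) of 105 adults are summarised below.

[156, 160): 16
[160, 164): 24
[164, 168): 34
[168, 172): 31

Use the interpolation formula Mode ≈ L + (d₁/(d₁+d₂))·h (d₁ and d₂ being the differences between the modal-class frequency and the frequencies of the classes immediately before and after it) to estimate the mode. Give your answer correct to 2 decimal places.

Modal class: [164, 168) (highest frequency 34).
d₁ = 34 − 24 = 10, d₂ = 34 − 31 = 3
Mode ≈ 164 + (10/(10+3)) × 4 = 164 + 3.0769 = 167.0769

167.08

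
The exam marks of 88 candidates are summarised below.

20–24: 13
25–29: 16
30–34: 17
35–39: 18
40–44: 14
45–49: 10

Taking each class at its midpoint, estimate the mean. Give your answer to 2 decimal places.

33.93

Midpoints: 22, 27, 32, 37, 42, 47
Σfm = 13×22 + 16×27 + 17×32 + 18×37 + 14×42 + 10×47 = 2986
n = Σf = 88
Mean = 2986 / 88 = 33.9318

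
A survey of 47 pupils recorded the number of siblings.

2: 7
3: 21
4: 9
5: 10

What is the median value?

Cumulative frequencies: 7, 28, 37, 47
n = 47, so the median is the value in position (n+1)/2 = 24.
Position 24 falls at value 3.

3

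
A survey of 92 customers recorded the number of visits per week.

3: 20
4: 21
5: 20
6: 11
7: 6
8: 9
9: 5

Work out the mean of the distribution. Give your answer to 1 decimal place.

Values: 3, 4, 5, 6, 7, 8, 9
Σfx = 20×3 + 21×4 + 20×5 + 11×6 + 6×7 + 9×8 + 5×9 = 469
n = Σf = 92
Mean = 469 / 92 = 5.0978

5.1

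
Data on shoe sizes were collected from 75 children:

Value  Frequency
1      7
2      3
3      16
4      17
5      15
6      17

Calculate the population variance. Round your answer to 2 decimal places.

2.31

Values: 1, 2, 3, 4, 5, 6
n = 75, Σfx = 306, mean = 4.0800
Σfx² = 1422
Σf(x − x̄)² = Σfx² − (Σfx)²/n = 1422 − 306²/75 = 173.5200
Population variance = 173.5200 / 75 = 2.3136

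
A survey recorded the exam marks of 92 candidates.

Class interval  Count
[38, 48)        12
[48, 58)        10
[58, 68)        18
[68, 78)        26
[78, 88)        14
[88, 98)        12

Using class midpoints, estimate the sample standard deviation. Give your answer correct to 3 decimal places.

Midpoints: 43, 53, 63, 73, 83, 93
n = 92, Σfm = 6356, mean = 69.0870
Σfm² = 460508
Σf(m − x̄)² = Σfm² − (Σfm)²/n = 460508 − 6356²/92 = 21391.3043
Sample variance = 21391.3043 / 91 = 235.0693
Standard deviation = √235.0693 = 15.3320

15.332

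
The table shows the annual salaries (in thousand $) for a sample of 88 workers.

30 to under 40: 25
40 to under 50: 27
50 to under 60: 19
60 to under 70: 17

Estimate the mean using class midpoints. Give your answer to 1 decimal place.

Midpoints: 35, 45, 55, 65
Σfm = 25×35 + 27×45 + 19×55 + 17×65 = 4240
n = Σf = 88
Mean = 4240 / 88 = 48.1818

48.2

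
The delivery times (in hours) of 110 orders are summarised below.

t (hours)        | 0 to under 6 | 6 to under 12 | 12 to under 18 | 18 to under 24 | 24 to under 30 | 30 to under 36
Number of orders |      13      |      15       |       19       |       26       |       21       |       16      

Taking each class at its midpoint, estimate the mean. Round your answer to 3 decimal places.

Midpoints: 3, 9, 15, 21, 27, 33
Σfm = 13×3 + 15×9 + 19×15 + 26×21 + 21×27 + 16×33 = 2100
n = Σf = 110
Mean = 2100 / 110 = 19.0909

19.091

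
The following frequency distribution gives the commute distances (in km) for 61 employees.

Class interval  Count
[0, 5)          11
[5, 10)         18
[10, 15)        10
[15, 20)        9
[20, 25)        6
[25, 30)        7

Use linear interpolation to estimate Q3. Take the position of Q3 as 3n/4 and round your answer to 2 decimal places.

18.75

Cumulative frequencies: 11, 29, 39, 48, 54, 61
n = 61; position = 3n/4 = 45.75.
This falls in the class [15, 20): L = 15, F = 39, f = 9, h = 5.
Upper quartile ≈ 15 + ((45.75 − 39) / 9) × 5 = 18.7500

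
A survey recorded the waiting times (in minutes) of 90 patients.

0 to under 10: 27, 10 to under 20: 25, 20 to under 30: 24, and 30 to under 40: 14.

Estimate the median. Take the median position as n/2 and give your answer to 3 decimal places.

Cumulative frequencies: 27, 52, 76, 90
n = 90; position = n/2 = 45.
This falls in the class 10 to under 20: L = 10, F = 27, f = 25, h = 10.
Median ≈ 10 + ((45 − 27) / 25) × 10 = 17.2000

17.200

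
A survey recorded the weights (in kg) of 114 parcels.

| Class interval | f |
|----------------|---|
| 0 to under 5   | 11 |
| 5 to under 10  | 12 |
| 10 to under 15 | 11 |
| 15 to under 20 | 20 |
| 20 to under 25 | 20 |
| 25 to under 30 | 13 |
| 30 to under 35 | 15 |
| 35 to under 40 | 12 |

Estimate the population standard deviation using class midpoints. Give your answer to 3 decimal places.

10.604

Midpoints: 2.5, 7.5, 12.5, 17.5, 22.5, 27.5, 32.5, 37.5
n = 114, Σfm = 2350, mean = 20.6140
Σfm² = 61262.5
Σf(m − x̄)² = Σfm² − (Σfm)²/n = 61262.5 − 2350²/114 = 12819.5175
Population variance = 12819.5175 / 114 = 112.4519
Standard deviation = √112.4519 = 10.6043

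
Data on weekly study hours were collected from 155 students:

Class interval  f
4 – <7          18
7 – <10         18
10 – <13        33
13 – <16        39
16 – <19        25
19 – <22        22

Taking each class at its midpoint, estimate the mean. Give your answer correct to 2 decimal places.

Midpoints: 5.5, 8.5, 11.5, 14.5, 17.5, 20.5
Σfm = 18×5.5 + 18×8.5 + 33×11.5 + 39×14.5 + 25×17.5 + 22×20.5 = 2085.5
n = Σf = 155
Mean = 2085.5 / 155 = 13.4548

13.45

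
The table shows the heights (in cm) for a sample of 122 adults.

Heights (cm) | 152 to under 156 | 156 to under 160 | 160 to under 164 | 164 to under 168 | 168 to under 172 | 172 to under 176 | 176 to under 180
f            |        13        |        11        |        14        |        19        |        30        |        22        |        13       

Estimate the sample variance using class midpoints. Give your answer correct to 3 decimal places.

52.650

Midpoints: 154, 158, 162, 166, 170, 174, 178
n = 122, Σfm = 20404, mean = 167.2459
Σfm² = 3418856
Σf(m − x̄)² = Σfm² − (Σfm)²/n = 3418856 − 20404²/122 = 6370.6230
Sample variance = 6370.6230 / 121 = 52.6498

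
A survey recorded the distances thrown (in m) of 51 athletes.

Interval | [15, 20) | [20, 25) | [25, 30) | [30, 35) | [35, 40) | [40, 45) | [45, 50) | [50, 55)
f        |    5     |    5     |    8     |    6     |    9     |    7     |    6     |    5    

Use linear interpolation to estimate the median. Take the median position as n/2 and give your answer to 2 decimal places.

35.83

Cumulative frequencies: 5, 10, 18, 24, 33, 40, 46, 51
n = 51; position = n/2 = 25.5.
This falls in the class [35, 40): L = 35, F = 24, f = 9, h = 5.
Median ≈ 35 + ((25.5 − 24) / 9) × 5 = 35.8333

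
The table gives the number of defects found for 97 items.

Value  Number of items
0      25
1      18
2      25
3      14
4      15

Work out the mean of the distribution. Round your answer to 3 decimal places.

1.753

Values: 0, 1, 2, 3, 4
Σfx = 25×0 + 18×1 + 25×2 + 14×3 + 15×4 = 170
n = Σf = 97
Mean = 170 / 97 = 1.7526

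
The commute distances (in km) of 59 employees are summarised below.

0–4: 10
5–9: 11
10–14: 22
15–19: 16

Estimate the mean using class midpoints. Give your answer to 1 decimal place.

Midpoints: 2, 7, 12, 17
Σfm = 10×2 + 11×7 + 22×12 + 16×17 = 633
n = Σf = 59
Mean = 633 / 59 = 10.7288

10.7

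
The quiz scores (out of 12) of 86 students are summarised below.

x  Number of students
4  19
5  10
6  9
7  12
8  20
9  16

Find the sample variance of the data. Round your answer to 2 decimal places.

3.42

Values: 4, 5, 6, 7, 8, 9
n = 86, Σfx = 568, mean = 6.6047
Σfx² = 4042
Σf(x − x̄)² = Σfx² − (Σfx)²/n = 4042 − 568²/86 = 290.5581
Sample variance = 290.5581 / 85 = 3.4183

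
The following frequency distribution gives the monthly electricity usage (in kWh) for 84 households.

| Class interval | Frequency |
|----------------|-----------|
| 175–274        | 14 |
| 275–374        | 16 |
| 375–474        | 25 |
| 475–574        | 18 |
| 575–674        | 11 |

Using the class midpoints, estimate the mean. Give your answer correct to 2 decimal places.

Midpoints: 224.5, 324.5, 424.5, 524.5, 624.5
Σfm = 14×224.5 + 16×324.5 + 25×424.5 + 18×524.5 + 11×624.5 = 35258
n = Σf = 84
Mean = 35258 / 84 = 419.7381

419.74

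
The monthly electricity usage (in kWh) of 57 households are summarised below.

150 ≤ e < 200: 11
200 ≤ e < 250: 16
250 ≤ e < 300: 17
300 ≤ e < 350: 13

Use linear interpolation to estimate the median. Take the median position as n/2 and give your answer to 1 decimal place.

Cumulative frequencies: 11, 27, 44, 57
n = 57; position = n/2 = 28.5.
This falls in the class 250 ≤ e < 300: L = 250, F = 27, f = 17, h = 50.
Median ≈ 250 + ((28.5 − 27) / 17) × 50 = 254.4118

254.4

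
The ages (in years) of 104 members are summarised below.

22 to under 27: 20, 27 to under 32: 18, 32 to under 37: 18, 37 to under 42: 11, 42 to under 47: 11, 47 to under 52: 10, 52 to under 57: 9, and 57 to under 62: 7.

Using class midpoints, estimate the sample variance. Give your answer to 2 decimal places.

122.93

Midpoints: 24.5, 29.5, 34.5, 39.5, 44.5, 49.5, 54.5, 59.5
n = 104, Σfm = 3968, mean = 38.1538
Σfm² = 164056
Σf(m − x̄)² = Σfm² − (Σfm)²/n = 164056 − 3968²/104 = 12661.5385
Sample variance = 12661.5385 / 103 = 122.9276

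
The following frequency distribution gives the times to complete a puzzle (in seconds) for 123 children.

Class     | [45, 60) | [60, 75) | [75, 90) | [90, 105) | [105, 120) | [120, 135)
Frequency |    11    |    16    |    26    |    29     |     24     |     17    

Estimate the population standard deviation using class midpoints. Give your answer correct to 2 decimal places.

Midpoints: 52.5, 67.5, 82.5, 97.5, 112.5, 127.5
n = 123, Σfm = 11497.5, mean = 93.4756
Σfm² = 1135968.75
Σf(m − x̄)² = Σfm² − (Σfm)²/n = 1135968.75 − 11497.5²/123 = 61232.9268
Population variance = 61232.9268 / 123 = 497.8287
Standard deviation = √497.8287 = 22.3121

22.31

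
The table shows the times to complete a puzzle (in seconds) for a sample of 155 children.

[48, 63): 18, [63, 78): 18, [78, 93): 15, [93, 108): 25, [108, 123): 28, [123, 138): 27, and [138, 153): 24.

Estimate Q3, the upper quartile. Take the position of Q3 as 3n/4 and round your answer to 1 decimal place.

129.8

Cumulative frequencies: 18, 36, 51, 76, 104, 131, 155
n = 155; position = 3n/4 = 116.25.
This falls in the class [123, 138): L = 123, F = 104, f = 27, h = 15.
Upper quartile ≈ 123 + ((116.25 − 104) / 27) × 15 = 129.8056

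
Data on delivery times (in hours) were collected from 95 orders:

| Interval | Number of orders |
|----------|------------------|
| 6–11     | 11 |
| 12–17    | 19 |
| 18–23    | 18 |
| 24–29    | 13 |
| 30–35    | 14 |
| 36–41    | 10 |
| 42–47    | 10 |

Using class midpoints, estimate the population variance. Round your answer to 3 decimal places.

125.212

Midpoints: 8.5, 14.5, 20.5, 26.5, 32.5, 38.5, 44.5
n = 95, Σfm = 2367.5, mean = 24.9211
Σfm² = 70895.75
Σf(m − x̄)² = Σfm² − (Σfm)²/n = 70895.75 − 2367.5²/95 = 11895.1579
Population variance = 11895.1579 / 95 = 125.2122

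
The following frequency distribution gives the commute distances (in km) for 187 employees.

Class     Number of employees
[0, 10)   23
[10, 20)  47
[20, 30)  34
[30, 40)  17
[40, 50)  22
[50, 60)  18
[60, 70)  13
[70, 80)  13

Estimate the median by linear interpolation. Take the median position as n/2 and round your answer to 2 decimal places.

Cumulative frequencies: 23, 70, 104, 121, 143, 161, 174, 187
n = 187; position = n/2 = 93.5.
This falls in the class [20, 30): L = 20, F = 70, f = 34, h = 10.
Median ≈ 20 + ((93.5 − 70) / 34) × 10 = 26.9118

26.91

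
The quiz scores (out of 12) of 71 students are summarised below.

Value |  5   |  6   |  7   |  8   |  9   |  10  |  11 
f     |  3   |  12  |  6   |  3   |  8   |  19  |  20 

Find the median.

Cumulative frequencies: 3, 15, 21, 24, 32, 51, 71
n = 71, so the median is the value in position (n+1)/2 = 36.
Position 36 falls at value 10.

10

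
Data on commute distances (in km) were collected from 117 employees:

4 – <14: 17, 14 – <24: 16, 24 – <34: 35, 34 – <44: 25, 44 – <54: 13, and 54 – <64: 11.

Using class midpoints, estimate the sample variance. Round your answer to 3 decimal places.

Midpoints: 9, 19, 29, 39, 49, 59
n = 117, Σfm = 3733, mean = 31.9060
Σfm² = 144117
Σf(m − x̄)² = Σfm² − (Σfm)²/n = 144117 − 3733²/117 = 25011.9658
Sample variance = 25011.9658 / 116 = 215.6204

215.620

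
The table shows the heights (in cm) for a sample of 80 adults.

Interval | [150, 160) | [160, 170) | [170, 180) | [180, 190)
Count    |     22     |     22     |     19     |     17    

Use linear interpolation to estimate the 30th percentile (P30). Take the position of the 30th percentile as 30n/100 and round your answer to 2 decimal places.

Cumulative frequencies: 22, 44, 63, 80
n = 80; position = 30n/100 = 24.
This falls in the class [160, 170): L = 160, F = 22, f = 22, h = 10.
30th percentile ≈ 160 + ((24 − 22) / 22) × 10 = 160.9091

160.91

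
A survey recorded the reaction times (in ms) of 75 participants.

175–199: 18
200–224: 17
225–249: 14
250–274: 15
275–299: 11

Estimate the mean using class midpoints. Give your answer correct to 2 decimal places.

231.67

Midpoints: 187, 212, 237, 262, 287
Σfm = 18×187 + 17×212 + 14×237 + 15×262 + 11×287 = 17375
n = Σf = 75
Mean = 17375 / 75 = 231.6667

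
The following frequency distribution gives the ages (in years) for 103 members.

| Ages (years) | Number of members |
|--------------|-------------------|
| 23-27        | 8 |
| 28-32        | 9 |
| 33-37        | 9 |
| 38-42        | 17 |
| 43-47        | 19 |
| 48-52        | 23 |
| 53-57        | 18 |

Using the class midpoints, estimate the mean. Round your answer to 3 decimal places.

43.301

Midpoints: 25, 30, 35, 40, 45, 50, 55
Σfm = 8×25 + 9×30 + 9×35 + 17×40 + 19×45 + 23×50 + 18×55 = 4460
n = Σf = 103
Mean = 4460 / 103 = 43.3010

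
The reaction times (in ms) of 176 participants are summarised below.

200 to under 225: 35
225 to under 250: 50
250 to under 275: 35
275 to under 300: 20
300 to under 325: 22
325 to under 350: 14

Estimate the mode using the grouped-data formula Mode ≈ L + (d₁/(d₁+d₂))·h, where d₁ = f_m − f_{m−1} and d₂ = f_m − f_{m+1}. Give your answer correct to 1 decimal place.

237.5

Modal class: 225 to under 250 (highest frequency 50).
d₁ = 50 − 35 = 15, d₂ = 50 − 35 = 15
Mode ≈ 225 + (15/(15+15)) × 25 = 225 + 12.5000 = 237.5000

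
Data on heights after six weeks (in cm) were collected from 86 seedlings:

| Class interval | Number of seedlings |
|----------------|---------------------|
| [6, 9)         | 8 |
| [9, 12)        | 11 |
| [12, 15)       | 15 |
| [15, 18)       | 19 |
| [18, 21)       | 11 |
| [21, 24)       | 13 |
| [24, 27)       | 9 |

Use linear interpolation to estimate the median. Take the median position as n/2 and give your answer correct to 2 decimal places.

16.42

Cumulative frequencies: 8, 19, 34, 53, 64, 77, 86
n = 86; position = n/2 = 43.
This falls in the class [15, 18): L = 15, F = 34, f = 19, h = 3.
Median ≈ 15 + ((43 − 34) / 19) × 3 = 16.4211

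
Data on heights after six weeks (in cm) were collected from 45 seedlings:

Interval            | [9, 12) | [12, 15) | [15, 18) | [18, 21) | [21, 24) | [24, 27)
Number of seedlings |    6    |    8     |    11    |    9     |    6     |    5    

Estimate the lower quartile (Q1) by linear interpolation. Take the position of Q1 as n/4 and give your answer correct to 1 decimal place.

14.0

Cumulative frequencies: 6, 14, 25, 34, 40, 45
n = 45; position = n/4 = 11.25.
This falls in the class [12, 15): L = 12, F = 6, f = 8, h = 3.
Lower quartile ≈ 12 + ((11.25 − 6) / 8) × 3 = 13.9688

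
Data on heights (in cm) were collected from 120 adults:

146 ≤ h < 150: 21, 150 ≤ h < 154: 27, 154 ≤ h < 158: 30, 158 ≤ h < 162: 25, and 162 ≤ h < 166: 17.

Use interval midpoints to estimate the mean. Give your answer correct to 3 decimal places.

Midpoints: 148, 152, 156, 160, 164
Σfm = 21×148 + 27×152 + 30×156 + 25×160 + 17×164 = 18680
n = Σf = 120
Mean = 18680 / 120 = 155.6667

155.667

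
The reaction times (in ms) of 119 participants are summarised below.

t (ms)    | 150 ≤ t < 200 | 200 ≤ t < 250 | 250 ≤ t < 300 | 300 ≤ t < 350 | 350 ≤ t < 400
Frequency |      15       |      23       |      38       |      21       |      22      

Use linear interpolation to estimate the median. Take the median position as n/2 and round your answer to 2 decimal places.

Cumulative frequencies: 15, 38, 76, 97, 119
n = 119; position = n/2 = 59.5.
This falls in the class 250 ≤ t < 300: L = 250, F = 38, f = 38, h = 50.
Median ≈ 250 + ((59.5 − 38) / 38) × 50 = 278.2895

278.29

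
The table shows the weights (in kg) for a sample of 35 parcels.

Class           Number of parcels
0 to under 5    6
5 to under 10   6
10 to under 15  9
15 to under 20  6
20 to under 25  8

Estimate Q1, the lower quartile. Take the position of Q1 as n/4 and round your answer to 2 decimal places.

7.29

Cumulative frequencies: 6, 12, 21, 27, 35
n = 35; position = n/4 = 8.75.
This falls in the class 5 to under 10: L = 5, F = 6, f = 6, h = 5.
Lower quartile ≈ 5 + ((8.75 − 6) / 6) × 5 = 7.2917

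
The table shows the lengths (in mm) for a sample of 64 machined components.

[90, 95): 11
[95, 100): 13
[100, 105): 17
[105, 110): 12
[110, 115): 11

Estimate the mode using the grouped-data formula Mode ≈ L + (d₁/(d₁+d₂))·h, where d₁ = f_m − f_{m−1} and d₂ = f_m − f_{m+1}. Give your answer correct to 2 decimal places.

Modal class: [100, 105) (highest frequency 17).
d₁ = 17 − 13 = 4, d₂ = 17 − 12 = 5
Mode ≈ 100 + (4/(4+5)) × 5 = 100 + 2.2222 = 102.2222

102.22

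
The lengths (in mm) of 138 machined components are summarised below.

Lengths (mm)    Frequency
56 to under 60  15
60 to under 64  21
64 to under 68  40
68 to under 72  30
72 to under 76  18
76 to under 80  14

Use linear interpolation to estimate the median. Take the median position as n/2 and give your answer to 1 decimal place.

Cumulative frequencies: 15, 36, 76, 106, 124, 138
n = 138; position = n/2 = 69.
This falls in the class 64 to under 68: L = 64, F = 36, f = 40, h = 4.
Median ≈ 64 + ((69 − 36) / 40) × 4 = 67.3000

67.3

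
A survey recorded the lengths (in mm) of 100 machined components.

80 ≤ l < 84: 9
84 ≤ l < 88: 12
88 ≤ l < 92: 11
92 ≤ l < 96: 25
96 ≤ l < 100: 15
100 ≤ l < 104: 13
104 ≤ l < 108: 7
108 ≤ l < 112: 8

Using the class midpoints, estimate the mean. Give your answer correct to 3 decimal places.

Midpoints: 82, 86, 90, 94, 98, 102, 106, 110
Σfm = 9×82 + 12×86 + 11×90 + 25×94 + 15×98 + 13×102 + 7×106 + 8×110 = 9528
n = Σf = 100
Mean = 9528 / 100 = 95.2800

95.280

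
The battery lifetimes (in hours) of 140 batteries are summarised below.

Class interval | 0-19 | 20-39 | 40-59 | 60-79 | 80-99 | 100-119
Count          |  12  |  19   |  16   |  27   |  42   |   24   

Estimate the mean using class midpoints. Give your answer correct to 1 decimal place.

69.5

Midpoints: 9.5, 29.5, 49.5, 69.5, 89.5, 109.5
Σfm = 12×9.5 + 19×29.5 + 16×49.5 + 27×69.5 + 42×89.5 + 24×109.5 = 9730
n = Σf = 140
Mean = 9730 / 140 = 69.5000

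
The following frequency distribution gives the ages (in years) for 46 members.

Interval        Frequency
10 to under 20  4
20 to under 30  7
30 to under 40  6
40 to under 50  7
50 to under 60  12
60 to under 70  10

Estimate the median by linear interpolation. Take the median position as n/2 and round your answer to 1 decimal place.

48.6

Cumulative frequencies: 4, 11, 17, 24, 36, 46
n = 46; position = n/2 = 23.
This falls in the class 40 to under 50: L = 40, F = 17, f = 7, h = 10.
Median ≈ 40 + ((23 − 17) / 7) × 10 = 48.5714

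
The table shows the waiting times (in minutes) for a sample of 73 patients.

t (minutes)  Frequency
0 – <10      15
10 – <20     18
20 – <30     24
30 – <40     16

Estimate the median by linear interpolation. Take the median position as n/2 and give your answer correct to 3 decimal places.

Cumulative frequencies: 15, 33, 57, 73
n = 73; position = n/2 = 36.5.
This falls in the class 20 – <30: L = 20, F = 33, f = 24, h = 10.
Median ≈ 20 + ((36.5 − 33) / 24) × 10 = 21.4583

21.458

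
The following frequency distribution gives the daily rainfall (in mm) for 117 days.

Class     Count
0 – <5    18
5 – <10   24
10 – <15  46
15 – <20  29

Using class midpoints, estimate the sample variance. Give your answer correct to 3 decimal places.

Midpoints: 2.5, 7.5, 12.5, 17.5
n = 117, Σfm = 1307.5, mean = 11.1752
Σfm² = 17531.25
Σf(m − x̄)² = Σfm² − (Σfm)²/n = 17531.25 − 1307.5²/117 = 2919.6581
Sample variance = 2919.6581 / 116 = 25.1695

25.169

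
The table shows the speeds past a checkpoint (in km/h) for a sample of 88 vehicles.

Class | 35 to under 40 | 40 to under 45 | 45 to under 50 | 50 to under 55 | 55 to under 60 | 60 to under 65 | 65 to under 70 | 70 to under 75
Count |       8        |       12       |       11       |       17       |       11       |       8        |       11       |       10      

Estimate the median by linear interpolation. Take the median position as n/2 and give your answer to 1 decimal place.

Cumulative frequencies: 8, 20, 31, 48, 59, 67, 78, 88
n = 88; position = n/2 = 44.
This falls in the class 50 to under 55: L = 50, F = 31, f = 17, h = 5.
Median ≈ 50 + ((44 − 31) / 17) × 5 = 53.8235

53.8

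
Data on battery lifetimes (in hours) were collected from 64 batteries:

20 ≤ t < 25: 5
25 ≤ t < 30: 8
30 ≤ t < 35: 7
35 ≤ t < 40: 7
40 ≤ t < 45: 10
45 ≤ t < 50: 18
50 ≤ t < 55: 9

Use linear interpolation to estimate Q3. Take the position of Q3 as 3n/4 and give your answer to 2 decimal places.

48.06

Cumulative frequencies: 5, 13, 20, 27, 37, 55, 64
n = 64; position = 3n/4 = 48.
This falls in the class 45 ≤ t < 50: L = 45, F = 37, f = 18, h = 5.
Upper quartile ≈ 45 + ((48 − 37) / 18) × 5 = 48.0556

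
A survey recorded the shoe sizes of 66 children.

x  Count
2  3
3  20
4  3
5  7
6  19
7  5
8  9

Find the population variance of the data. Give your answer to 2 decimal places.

Values: 2, 3, 4, 5, 6, 7, 8
n = 66, Σfx = 334, mean = 5.0606
Σfx² = 1920
Σf(x − x̄)² = Σfx² − (Σfx)²/n = 1920 − 334²/66 = 229.7576
Population variance = 229.7576 / 66 = 3.4812

3.48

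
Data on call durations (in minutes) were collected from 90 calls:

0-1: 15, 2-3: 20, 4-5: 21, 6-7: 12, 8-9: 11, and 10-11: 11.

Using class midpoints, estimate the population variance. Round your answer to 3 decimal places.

10.302

Midpoints: 0.5, 2.5, 4.5, 6.5, 8.5, 10.5
n = 90, Σfm = 439, mean = 4.8778
Σfm² = 3068.5
Σf(m − x̄)² = Σfm² − (Σfm)²/n = 3068.5 − 439²/90 = 927.1556
Population variance = 927.1556 / 90 = 10.3017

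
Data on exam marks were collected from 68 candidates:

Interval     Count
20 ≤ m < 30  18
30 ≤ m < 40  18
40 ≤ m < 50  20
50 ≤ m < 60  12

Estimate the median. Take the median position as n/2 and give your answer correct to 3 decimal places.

38.889

Cumulative frequencies: 18, 36, 56, 68
n = 68; position = n/2 = 34.
This falls in the class 30 ≤ m < 40: L = 30, F = 18, f = 18, h = 10.
Median ≈ 30 + ((34 − 18) / 18) × 10 = 38.8889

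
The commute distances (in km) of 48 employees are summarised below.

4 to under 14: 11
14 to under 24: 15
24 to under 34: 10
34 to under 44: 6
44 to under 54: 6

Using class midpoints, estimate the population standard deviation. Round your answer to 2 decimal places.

Midpoints: 9, 19, 29, 39, 49
n = 48, Σfm = 1202, mean = 25.0417
Σfm² = 38248
Σf(m − x̄)² = Σfm² − (Σfm)²/n = 38248 − 1202²/48 = 8147.9167
Population variance = 8147.9167 / 48 = 169.7483
Standard deviation = √169.7483 = 13.0287

13.03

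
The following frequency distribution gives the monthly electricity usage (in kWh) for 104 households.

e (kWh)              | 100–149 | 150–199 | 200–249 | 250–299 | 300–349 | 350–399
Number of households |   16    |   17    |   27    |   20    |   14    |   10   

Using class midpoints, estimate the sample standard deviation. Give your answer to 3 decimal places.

76.150

Midpoints: 124.5, 174.5, 224.5, 274.5, 324.5, 374.5
n = 104, Σfm = 24798, mean = 238.4423
Σfm² = 6510176
Σf(m − x̄)² = Σfm² − (Σfm)²/n = 6510176 − 24798²/104 = 597283.6538
Sample variance = 597283.6538 / 103 = 5798.8704
Standard deviation = √5798.8704 = 76.1503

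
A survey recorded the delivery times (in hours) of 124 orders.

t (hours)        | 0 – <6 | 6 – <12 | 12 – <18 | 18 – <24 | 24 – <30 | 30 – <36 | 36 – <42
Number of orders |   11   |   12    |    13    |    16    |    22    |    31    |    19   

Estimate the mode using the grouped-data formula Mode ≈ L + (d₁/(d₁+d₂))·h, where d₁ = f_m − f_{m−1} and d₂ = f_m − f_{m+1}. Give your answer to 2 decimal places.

32.57

Modal class: 30 – <36 (highest frequency 31).
d₁ = 31 − 22 = 9, d₂ = 31 − 19 = 12
Mode ≈ 30 + (9/(9+12)) × 6 = 30 + 2.5714 = 32.5714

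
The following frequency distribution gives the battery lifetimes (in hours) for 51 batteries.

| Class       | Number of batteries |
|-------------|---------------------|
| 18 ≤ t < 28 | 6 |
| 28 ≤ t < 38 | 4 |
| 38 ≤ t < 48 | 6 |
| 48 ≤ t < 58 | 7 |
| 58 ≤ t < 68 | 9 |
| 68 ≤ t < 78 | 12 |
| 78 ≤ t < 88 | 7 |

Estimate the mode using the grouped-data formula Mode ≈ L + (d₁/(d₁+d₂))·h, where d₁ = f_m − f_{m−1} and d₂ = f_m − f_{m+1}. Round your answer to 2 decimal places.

71.75

Modal class: 68 ≤ t < 78 (highest frequency 12).
d₁ = 12 − 9 = 3, d₂ = 12 − 7 = 5
Mode ≈ 68 + (3/(3+5)) × 10 = 68 + 3.7500 = 71.7500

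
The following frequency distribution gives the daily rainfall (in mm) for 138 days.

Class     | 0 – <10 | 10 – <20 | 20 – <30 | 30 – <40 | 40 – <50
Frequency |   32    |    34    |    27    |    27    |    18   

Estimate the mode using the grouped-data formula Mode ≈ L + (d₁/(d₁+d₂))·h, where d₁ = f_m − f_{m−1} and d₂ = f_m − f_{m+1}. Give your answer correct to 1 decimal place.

12.2

Modal class: 10 – <20 (highest frequency 34).
d₁ = 34 − 32 = 2, d₂ = 34 − 27 = 7
Mode ≈ 10 + (2/(2+7)) × 10 = 10 + 2.2222 = 12.2222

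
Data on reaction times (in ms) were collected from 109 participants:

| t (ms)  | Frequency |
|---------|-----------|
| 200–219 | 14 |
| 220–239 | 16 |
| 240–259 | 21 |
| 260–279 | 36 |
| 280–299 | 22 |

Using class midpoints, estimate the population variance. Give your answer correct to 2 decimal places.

Midpoints: 209.5, 229.5, 249.5, 269.5, 289.5
n = 109, Σfm = 27915.5, mean = 256.1055
Σfm² = 7222957.25
Σf(m − x̄)² = Σfm² − (Σfm)²/n = 7222957.25 − 27915.5²/109 = 73644.0367
Population variance = 73644.0367 / 109 = 675.6334

675.63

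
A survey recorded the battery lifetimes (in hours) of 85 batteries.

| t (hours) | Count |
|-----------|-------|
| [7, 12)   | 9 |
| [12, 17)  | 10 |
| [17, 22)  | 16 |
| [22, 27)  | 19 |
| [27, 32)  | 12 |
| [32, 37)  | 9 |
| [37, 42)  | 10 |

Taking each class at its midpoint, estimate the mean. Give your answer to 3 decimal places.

24.324

Midpoints: 9.5, 14.5, 19.5, 24.5, 29.5, 34.5, 39.5
Σfm = 9×9.5 + 10×14.5 + 16×19.5 + 19×24.5 + 12×29.5 + 9×34.5 + 10×39.5 = 2067.5
n = Σf = 85
Mean = 2067.5 / 85 = 24.3235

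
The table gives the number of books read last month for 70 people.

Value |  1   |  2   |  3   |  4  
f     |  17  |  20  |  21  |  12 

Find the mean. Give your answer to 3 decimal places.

Values: 1, 2, 3, 4
Σfx = 17×1 + 20×2 + 21×3 + 12×4 = 168
n = Σf = 70
Mean = 168 / 70 = 2.4000

2.400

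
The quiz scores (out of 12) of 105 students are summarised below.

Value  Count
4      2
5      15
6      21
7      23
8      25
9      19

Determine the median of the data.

Cumulative frequencies: 2, 17, 38, 61, 86, 105
n = 105, so the median is the value in position (n+1)/2 = 53.
Position 53 falls at value 7.

7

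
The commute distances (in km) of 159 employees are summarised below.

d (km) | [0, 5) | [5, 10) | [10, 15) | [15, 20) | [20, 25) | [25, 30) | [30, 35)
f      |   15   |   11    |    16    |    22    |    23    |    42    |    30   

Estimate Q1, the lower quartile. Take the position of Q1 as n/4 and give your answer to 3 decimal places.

Cumulative frequencies: 15, 26, 42, 64, 87, 129, 159
n = 159; position = n/4 = 39.75.
This falls in the class [10, 15): L = 10, F = 26, f = 16, h = 5.
Lower quartile ≈ 10 + ((39.75 − 26) / 16) × 5 = 14.2969

14.297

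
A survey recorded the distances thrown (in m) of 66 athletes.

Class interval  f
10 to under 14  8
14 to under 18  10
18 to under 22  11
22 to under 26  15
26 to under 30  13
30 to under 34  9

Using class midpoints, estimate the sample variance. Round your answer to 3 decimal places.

40.190

Midpoints: 12, 16, 20, 24, 28, 32
n = 66, Σfm = 1488, mean = 22.5455
Σfm² = 36160
Σf(m − x̄)² = Σfm² − (Σfm)²/n = 36160 − 1488²/66 = 2612.3636
Sample variance = 2612.3636 / 65 = 40.1902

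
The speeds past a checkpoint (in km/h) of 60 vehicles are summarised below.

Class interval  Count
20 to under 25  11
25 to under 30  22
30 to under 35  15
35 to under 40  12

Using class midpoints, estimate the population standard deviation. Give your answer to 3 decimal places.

5.039

Midpoints: 22.5, 27.5, 32.5, 37.5
n = 60, Σfm = 1790, mean = 29.8333
Σfm² = 54925
Σf(m − x̄)² = Σfm² − (Σfm)²/n = 54925 − 1790²/60 = 1523.3333
Population variance = 1523.3333 / 60 = 25.3889
Standard deviation = √25.3889 = 5.0387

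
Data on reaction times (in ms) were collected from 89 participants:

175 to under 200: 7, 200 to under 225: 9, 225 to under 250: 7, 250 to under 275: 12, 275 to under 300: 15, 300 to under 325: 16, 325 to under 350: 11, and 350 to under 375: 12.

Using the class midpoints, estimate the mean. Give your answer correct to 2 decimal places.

Midpoints: 187.5, 212.5, 237.5, 262.5, 287.5, 312.5, 337.5, 362.5
Σfm = 7×187.5 + 9×212.5 + 7×237.5 + 12×262.5 + 15×287.5 + 16×312.5 + 11×337.5 + 12×362.5 = 25412.5
n = Σf = 89
Mean = 25412.5 / 89 = 285.5337

285.53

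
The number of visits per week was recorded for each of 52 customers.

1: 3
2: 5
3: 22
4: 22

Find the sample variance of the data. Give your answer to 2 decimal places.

Values: 1, 2, 3, 4
n = 52, Σfx = 167, mean = 3.2115
Σfx² = 573
Σf(x − x̄)² = Σfx² − (Σfx)²/n = 573 − 167²/52 = 36.6731
Sample variance = 36.6731 / 51 = 0.7191

0.72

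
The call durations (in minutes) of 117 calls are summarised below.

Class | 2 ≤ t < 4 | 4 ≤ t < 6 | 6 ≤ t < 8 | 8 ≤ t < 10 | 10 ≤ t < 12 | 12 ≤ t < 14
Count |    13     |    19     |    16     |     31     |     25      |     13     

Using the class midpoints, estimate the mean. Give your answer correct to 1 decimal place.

Midpoints: 3, 5, 7, 9, 11, 13
Σfm = 13×3 + 19×5 + 16×7 + 31×9 + 25×11 + 13×13 = 969
n = Σf = 117
Mean = 969 / 117 = 8.2821

8.3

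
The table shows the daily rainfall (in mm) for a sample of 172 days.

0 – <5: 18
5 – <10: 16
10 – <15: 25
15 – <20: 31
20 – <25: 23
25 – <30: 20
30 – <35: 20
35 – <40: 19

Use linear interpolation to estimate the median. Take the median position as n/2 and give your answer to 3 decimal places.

Cumulative frequencies: 18, 34, 59, 90, 113, 133, 153, 172
n = 172; position = n/2 = 86.
This falls in the class 15 – <20: L = 15, F = 59, f = 31, h = 5.
Median ≈ 15 + ((86 − 59) / 31) × 5 = 19.3548

19.355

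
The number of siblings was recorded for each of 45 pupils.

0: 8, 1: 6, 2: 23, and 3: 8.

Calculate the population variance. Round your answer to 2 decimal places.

0.93

Values: 0, 1, 2, 3
n = 45, Σfx = 76, mean = 1.6889
Σfx² = 170
Σf(x − x̄)² = Σfx² − (Σfx)²/n = 170 − 76²/45 = 41.6444
Population variance = 41.6444 / 45 = 0.9254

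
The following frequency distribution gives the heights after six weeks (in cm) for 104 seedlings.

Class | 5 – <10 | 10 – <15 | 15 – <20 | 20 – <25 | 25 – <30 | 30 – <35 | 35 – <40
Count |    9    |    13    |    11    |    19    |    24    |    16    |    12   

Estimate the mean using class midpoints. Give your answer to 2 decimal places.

23.85

Midpoints: 7.5, 12.5, 17.5, 22.5, 27.5, 32.5, 37.5
Σfm = 9×7.5 + 13×12.5 + 11×17.5 + 19×22.5 + 24×27.5 + 16×32.5 + 12×37.5 = 2480
n = Σf = 104
Mean = 2480 / 104 = 23.8462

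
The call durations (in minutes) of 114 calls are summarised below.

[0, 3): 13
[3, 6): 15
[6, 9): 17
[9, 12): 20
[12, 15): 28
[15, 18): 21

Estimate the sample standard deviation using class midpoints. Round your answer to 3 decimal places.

4.919

Midpoints: 1.5, 4.5, 7.5, 10.5, 13.5, 16.5
n = 114, Σfm = 1149, mean = 10.0789
Σfm² = 14314.5
Σf(m − x̄)² = Σfm² − (Σfm)²/n = 14314.5 − 1149²/114 = 2733.7895
Sample variance = 2733.7895 / 113 = 24.1928
Standard deviation = √24.1928 = 4.9186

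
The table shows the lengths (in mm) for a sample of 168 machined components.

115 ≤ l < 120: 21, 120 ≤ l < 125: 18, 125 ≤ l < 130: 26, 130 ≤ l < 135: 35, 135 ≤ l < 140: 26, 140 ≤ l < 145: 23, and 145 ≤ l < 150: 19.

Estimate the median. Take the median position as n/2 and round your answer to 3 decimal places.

Cumulative frequencies: 21, 39, 65, 100, 126, 149, 168
n = 168; position = n/2 = 84.
This falls in the class 130 ≤ l < 135: L = 130, F = 65, f = 35, h = 5.
Median ≈ 130 + ((84 − 65) / 35) × 5 = 132.7143

132.714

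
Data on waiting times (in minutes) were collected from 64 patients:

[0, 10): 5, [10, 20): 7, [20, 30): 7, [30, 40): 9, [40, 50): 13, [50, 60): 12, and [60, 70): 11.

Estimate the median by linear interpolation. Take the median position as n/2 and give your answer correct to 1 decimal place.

43.1

Cumulative frequencies: 5, 12, 19, 28, 41, 53, 64
n = 64; position = n/2 = 32.
This falls in the class [40, 50): L = 40, F = 28, f = 13, h = 10.
Median ≈ 40 + ((32 − 28) / 13) × 10 = 43.0769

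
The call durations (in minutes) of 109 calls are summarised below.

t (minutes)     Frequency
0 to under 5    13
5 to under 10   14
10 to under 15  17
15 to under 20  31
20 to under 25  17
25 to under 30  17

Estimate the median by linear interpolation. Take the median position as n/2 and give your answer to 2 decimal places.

16.69

Cumulative frequencies: 13, 27, 44, 75, 92, 109
n = 109; position = n/2 = 54.5.
This falls in the class 15 to under 20: L = 15, F = 44, f = 31, h = 5.
Median ≈ 15 + ((54.5 − 44) / 31) × 5 = 16.6935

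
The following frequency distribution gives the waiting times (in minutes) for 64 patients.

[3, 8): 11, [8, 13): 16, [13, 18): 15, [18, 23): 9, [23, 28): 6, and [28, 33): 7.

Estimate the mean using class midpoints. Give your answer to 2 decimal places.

15.81

Midpoints: 5.5, 10.5, 15.5, 20.5, 25.5, 30.5
Σfm = 11×5.5 + 16×10.5 + 15×15.5 + 9×20.5 + 6×25.5 + 7×30.5 = 1012
n = Σf = 64
Mean = 1012 / 64 = 15.8125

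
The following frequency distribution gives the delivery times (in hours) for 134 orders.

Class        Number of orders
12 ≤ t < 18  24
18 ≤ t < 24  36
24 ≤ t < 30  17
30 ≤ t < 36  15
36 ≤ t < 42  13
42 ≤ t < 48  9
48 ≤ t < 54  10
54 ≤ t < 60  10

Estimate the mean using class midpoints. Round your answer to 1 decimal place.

30.3

Midpoints: 15, 21, 27, 33, 39, 45, 51, 57
Σfm = 24×15 + 36×21 + 17×27 + 15×33 + 13×39 + 9×45 + 10×51 + 10×57 = 4062
n = Σf = 134
Mean = 4062 / 134 = 30.3134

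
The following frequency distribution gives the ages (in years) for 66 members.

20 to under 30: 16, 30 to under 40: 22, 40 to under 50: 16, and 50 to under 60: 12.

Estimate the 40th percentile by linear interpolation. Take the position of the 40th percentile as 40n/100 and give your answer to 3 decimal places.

34.727

Cumulative frequencies: 16, 38, 54, 66
n = 66; position = 40n/100 = 26.4.
This falls in the class 30 to under 40: L = 30, F = 16, f = 22, h = 10.
40th percentile ≈ 30 + ((26.4 − 16) / 22) × 10 = 34.7273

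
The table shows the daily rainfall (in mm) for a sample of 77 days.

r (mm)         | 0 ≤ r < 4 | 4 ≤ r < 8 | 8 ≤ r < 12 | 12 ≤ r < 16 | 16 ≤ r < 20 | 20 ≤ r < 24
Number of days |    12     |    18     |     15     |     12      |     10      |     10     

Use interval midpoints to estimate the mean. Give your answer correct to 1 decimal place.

Midpoints: 2, 6, 10, 14, 18, 22
Σfm = 12×2 + 18×6 + 15×10 + 12×14 + 10×18 + 10×22 = 850
n = Σf = 77
Mean = 850 / 77 = 11.0390

11.0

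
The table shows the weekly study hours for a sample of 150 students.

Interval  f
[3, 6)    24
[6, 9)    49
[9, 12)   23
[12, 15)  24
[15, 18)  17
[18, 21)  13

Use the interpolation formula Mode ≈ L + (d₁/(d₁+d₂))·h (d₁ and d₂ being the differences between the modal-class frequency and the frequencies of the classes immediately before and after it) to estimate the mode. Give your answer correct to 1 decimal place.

Modal class: [6, 9) (highest frequency 49).
d₁ = 49 − 24 = 25, d₂ = 49 − 23 = 26
Mode ≈ 6 + (25/(25+26)) × 3 = 6 + 1.4706 = 7.4706

7.5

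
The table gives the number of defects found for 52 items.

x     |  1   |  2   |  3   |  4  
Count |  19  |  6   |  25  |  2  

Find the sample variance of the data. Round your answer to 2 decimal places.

Values: 1, 2, 3, 4
n = 52, Σfx = 114, mean = 2.1923
Σfx² = 300
Σf(x − x̄)² = Σfx² − (Σfx)²/n = 300 − 114²/52 = 50.0769
Sample variance = 50.0769 / 51 = 0.9819

0.98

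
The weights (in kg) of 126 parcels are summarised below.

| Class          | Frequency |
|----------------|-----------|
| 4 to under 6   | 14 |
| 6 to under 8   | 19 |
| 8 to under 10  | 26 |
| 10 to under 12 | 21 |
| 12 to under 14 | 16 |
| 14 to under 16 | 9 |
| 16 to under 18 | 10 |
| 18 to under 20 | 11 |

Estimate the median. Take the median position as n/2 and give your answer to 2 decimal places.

Cumulative frequencies: 14, 33, 59, 80, 96, 105, 115, 126
n = 126; position = n/2 = 63.
This falls in the class 10 to under 12: L = 10, F = 59, f = 21, h = 2.
Median ≈ 10 + ((63 − 59) / 21) × 2 = 10.3810

10.38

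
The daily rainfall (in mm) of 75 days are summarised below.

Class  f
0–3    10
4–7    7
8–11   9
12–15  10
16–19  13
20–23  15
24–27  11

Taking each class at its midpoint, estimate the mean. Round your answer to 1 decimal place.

Midpoints: 1.5, 5.5, 9.5, 13.5, 17.5, 21.5, 25.5
Σfm = 10×1.5 + 7×5.5 + 9×9.5 + 10×13.5 + 13×17.5 + 15×21.5 + 11×25.5 = 1104.5
n = Σf = 75
Mean = 1104.5 / 75 = 14.7267

14.7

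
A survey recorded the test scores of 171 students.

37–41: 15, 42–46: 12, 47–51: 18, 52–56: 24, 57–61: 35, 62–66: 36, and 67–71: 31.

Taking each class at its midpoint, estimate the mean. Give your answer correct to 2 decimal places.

57.30

Midpoints: 39, 44, 49, 54, 59, 64, 69
Σfm = 15×39 + 12×44 + 18×49 + 24×54 + 35×59 + 36×64 + 31×69 = 9799
n = Σf = 171
Mean = 9799 / 171 = 57.3041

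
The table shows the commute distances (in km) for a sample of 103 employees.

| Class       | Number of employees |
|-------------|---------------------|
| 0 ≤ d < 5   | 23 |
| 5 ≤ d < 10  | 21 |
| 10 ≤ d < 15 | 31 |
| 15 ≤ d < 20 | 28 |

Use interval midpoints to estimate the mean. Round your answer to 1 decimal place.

10.6

Midpoints: 2.5, 7.5, 12.5, 17.5
Σfm = 23×2.5 + 21×7.5 + 31×12.5 + 28×17.5 = 1092.5
n = Σf = 103
Mean = 1092.5 / 103 = 10.6068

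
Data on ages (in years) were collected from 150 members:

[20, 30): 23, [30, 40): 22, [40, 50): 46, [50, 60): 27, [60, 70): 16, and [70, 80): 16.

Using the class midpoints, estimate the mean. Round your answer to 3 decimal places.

Midpoints: 25, 35, 45, 55, 65, 75
Σfm = 23×25 + 22×35 + 46×45 + 27×55 + 16×65 + 16×75 = 7140
n = Σf = 150
Mean = 7140 / 150 = 47.6000

47.600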